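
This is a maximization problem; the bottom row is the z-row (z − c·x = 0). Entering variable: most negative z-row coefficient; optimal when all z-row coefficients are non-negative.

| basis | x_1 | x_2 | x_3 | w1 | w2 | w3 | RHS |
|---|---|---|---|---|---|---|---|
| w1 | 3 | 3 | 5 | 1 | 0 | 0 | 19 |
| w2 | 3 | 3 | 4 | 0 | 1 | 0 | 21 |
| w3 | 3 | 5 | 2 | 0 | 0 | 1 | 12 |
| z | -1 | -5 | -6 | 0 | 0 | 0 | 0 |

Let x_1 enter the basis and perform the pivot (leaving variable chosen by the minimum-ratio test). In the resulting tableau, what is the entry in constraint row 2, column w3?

Ratio test on column x_1 — row 1: 19/3 = 19/3; row 2: 21/3 = 7; row 3: 12/3 = 4. Minimum is 4 at row 3 (w3 leaves); pivot element 3.
Divide row 3 by 3; eliminate column x_1 from the other rows.
Row 2 update in column w3: 0 − 3·(1/3) = -1.

-1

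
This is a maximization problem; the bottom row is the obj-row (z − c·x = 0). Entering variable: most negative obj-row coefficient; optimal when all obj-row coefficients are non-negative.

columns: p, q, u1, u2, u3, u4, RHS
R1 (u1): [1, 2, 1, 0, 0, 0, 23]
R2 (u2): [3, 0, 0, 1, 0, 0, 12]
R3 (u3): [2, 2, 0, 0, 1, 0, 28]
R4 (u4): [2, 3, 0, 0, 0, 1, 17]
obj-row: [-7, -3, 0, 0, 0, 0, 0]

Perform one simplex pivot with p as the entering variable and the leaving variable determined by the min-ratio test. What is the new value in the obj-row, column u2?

7/3

Ratio test on column p — row 1: 23/1 = 23; row 2: 12/3 = 4; row 3: 28/2 = 14; row 4: 17/2 = 17/2. Minimum is 4 at row 2 (u2 leaves); pivot element 3.
Divide row 2 by 3; eliminate column p from the other rows.
obj-row update in column u2: 0 − (-7)·(1/3) = 7/3.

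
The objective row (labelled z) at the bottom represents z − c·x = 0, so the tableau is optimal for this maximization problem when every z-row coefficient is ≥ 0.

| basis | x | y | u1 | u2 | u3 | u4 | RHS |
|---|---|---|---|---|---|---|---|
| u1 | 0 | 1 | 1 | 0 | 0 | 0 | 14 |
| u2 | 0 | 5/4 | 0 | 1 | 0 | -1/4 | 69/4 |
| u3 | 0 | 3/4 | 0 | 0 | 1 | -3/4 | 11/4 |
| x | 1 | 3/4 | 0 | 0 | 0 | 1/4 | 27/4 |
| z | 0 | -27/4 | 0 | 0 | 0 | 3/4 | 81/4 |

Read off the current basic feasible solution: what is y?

y is not in the basis, so in the current basic feasible solution y = 0.

0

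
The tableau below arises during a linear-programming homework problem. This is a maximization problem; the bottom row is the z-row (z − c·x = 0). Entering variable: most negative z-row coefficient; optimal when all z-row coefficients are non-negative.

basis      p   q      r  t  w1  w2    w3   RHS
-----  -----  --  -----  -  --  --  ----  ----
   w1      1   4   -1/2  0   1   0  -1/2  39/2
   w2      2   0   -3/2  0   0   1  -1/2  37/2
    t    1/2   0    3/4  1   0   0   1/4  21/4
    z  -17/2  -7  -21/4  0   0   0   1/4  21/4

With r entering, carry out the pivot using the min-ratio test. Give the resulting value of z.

42

Ratio test on column r — row 1: entry -1/2 ≤ 0; row 2: entry -3/2 ≤ 0; row 3: (21/4)/(3/4) = 7. Minimum is 7 at row 3 (t leaves); pivot element 3/4.
Pivot on row 3; the z-row RHS becomes 21/4 − (-21/4)·7 = 42.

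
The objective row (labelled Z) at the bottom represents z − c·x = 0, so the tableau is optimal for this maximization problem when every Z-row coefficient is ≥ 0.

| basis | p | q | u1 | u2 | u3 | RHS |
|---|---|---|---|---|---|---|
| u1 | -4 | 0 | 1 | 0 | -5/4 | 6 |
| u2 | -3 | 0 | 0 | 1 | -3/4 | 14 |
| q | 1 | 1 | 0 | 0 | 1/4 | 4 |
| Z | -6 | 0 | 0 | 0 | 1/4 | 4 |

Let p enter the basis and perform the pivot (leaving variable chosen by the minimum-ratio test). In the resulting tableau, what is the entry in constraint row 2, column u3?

0

Ratio test on column p — row 1: entry -4 ≤ 0; row 2: entry -3 ≤ 0; row 3: 4/1 = 4. Minimum is 4 at row 3 (q leaves); pivot element 1.
Divide row 3 by 1; eliminate column p from the other rows.
Row 2 update in column u3: -3/4 − (-3)·(1/4) = 0.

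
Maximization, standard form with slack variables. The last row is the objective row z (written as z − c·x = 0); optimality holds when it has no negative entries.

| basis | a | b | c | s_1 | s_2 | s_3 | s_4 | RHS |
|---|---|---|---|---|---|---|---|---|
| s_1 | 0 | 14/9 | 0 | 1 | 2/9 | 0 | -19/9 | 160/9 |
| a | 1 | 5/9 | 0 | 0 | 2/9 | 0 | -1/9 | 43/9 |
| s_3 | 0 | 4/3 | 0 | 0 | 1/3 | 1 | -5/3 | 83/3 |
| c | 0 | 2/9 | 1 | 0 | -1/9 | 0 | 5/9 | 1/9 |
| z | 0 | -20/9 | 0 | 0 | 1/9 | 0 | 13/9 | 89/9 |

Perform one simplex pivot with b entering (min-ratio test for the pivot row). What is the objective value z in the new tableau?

11

Ratio test on column b — row 1: (160/9)/(14/9) = 80/7; row 2: (43/9)/(5/9) = 43/5; row 3: (83/3)/(4/3) = 83/4; row 4: (1/9)/(2/9) = 1/2. Minimum is 1/2 at row 4 (c leaves); pivot element 2/9.
Pivot on row 4; the z-row RHS becomes 89/9 − (-20/9)·(1/2) = 11.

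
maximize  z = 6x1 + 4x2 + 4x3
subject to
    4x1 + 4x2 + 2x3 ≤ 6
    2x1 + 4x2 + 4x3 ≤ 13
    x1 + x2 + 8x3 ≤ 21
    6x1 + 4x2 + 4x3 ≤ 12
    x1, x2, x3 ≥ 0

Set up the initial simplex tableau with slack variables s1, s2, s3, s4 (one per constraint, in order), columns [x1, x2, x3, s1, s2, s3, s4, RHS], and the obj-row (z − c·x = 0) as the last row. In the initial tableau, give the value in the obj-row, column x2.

-4

The obj-row carries the negated objective coefficients: the x2 entry is -4.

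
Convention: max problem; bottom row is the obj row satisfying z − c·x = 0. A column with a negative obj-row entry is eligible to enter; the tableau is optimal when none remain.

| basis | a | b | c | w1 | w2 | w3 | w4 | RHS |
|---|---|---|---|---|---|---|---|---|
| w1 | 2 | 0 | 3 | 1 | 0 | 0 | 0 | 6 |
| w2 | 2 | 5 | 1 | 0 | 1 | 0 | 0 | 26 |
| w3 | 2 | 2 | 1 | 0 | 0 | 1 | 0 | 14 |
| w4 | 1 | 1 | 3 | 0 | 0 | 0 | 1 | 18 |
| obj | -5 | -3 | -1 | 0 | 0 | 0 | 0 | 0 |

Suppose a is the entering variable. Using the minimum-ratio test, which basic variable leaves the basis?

Column a entries and ratios — w1: 6/2 = 3; w2: 26/2 = 13; w3: 14/2 = 7; w4: 18/1 = 18.
Smallest ratio is 3 in the row of w1, so w1 leaves.

w1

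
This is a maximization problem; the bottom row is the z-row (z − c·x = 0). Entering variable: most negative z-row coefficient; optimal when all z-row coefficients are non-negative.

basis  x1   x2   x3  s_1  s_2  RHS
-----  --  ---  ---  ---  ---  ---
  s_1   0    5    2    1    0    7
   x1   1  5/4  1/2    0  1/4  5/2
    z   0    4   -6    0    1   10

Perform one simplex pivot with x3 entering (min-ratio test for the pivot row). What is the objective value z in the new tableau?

Ratio test on column x3 — row 1: 7/2 = 7/2; row 2: (5/2)/(1/2) = 5. Minimum is 7/2 at row 1 (s_1 leaves); pivot element 2.
Pivot on row 1; the z-row RHS becomes 10 − (-6)·(7/2) = 31.

31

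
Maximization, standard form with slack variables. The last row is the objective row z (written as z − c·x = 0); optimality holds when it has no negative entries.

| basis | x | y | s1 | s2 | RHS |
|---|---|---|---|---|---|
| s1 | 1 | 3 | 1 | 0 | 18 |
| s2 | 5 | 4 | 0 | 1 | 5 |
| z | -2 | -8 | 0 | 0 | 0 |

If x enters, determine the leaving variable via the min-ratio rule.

Column x entries and ratios — s1: 18/1 = 18; s2: 5/5 = 1.
Smallest ratio is 1 in the row of s2, so s2 leaves.

s2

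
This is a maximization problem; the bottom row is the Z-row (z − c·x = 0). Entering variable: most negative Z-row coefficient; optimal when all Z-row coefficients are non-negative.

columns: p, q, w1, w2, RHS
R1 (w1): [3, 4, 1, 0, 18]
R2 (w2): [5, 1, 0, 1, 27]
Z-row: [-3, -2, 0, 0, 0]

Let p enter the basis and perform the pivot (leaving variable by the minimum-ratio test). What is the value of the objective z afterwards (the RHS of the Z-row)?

Ratio test on column p — row 1: 18/3 = 6; row 2: 27/5 = 27/5. Minimum is 27/5 at row 2 (w2 leaves); pivot element 5.
Pivot on row 2; the Z-row RHS becomes 0 − (-3)·(27/5) = 81/5.

81/5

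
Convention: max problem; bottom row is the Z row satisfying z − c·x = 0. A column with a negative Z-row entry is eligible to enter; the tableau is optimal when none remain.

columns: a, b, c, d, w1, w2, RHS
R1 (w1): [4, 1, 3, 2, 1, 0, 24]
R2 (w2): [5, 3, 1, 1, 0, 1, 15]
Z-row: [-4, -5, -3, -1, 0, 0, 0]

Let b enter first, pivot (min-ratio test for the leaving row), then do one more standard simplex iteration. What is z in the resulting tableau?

Ratio test on column b — row 1: 24/1 = 24; row 2: 15/3 = 5. Minimum is 5 at row 2 (w2 leaves); pivot element 3.
Pivot on row 2; the Z-row RHS becomes 0 − (-5)·5 = 25.
Next entering variable (most negative Z-row entry -4/3): c.
Ratio test on column c — row 1: 19/(8/3) = 57/8; row 2: 5/(1/3) = 15. Minimum is 57/8 at row 1 (w1 leaves); pivot element 8/3.
After the second pivot the Z-row RHS is 25 − (-4/3)·(57/8) = 69/2.

69/2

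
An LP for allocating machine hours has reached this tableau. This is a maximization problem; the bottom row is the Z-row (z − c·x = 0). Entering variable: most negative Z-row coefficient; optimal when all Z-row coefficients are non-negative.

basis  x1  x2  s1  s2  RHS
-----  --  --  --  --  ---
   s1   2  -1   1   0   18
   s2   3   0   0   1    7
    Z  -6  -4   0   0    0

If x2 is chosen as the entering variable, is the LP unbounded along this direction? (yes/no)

Every constraint-row entry in column x2 is ≤ 0, so increasing x2 is unbounded.

yes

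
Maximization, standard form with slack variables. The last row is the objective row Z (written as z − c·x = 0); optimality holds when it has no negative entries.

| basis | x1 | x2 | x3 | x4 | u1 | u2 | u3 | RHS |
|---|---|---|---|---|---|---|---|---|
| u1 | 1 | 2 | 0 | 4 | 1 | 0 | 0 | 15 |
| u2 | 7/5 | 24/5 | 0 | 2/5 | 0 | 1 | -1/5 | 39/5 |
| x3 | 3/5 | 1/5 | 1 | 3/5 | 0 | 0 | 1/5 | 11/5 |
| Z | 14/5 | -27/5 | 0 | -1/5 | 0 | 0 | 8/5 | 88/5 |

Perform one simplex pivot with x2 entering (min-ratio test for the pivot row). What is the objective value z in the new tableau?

Ratio test on column x2 — row 1: 15/2 = 15/2; row 2: (39/5)/(24/5) = 13/8; row 3: (11/5)/(1/5) = 11. Minimum is 13/8 at row 2 (u2 leaves); pivot element 24/5.
Pivot on row 2; the Z-row RHS becomes 88/5 − (-27/5)·(13/8) = 211/8.

211/8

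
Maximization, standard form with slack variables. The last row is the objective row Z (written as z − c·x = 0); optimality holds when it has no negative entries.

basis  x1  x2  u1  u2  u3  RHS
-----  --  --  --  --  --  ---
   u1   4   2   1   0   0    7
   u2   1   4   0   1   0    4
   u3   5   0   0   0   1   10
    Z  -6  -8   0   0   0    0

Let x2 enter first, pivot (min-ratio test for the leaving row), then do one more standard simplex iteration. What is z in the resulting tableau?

96/7

Ratio test on column x2 — row 1: 7/2 = 7/2; row 2: 4/4 = 1; row 3: entry 0 ≤ 0. Minimum is 1 at row 2 (u2 leaves); pivot element 4.
Pivot on row 2; the Z-row RHS becomes 0 − (-8)·1 = 8.
Next entering variable (most negative Z-row entry -4): x1.
Ratio test on column x1 — row 1: 5/(7/2) = 10/7; row 2: 1/(1/4) = 4; row 3: 10/5 = 2. Minimum is 10/7 at row 1 (u1 leaves); pivot element 7/2.
After the second pivot the Z-row RHS is 8 − (-4)·(10/7) = 96/7.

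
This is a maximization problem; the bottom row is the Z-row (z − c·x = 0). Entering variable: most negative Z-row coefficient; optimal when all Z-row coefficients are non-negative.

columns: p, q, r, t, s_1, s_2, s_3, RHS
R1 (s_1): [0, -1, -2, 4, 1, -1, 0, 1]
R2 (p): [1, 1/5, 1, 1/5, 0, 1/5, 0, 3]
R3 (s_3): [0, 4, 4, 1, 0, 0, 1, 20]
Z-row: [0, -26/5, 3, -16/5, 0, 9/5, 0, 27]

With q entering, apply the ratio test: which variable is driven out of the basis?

Column q entries and ratios — s_1: -1 ≤ 0, skip; p: 3/(1/5) = 15; s_3: 20/4 = 5.
Smallest ratio is 5 in the row of s_3, so s_3 leaves.

s_3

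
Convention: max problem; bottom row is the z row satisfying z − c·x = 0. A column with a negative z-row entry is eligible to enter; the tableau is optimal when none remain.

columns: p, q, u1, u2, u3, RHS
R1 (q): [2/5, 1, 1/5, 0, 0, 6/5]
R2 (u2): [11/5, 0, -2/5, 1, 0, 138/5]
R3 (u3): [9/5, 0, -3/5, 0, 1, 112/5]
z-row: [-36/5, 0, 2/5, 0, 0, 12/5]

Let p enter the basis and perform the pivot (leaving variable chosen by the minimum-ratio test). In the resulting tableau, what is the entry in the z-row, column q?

18

Ratio test on column p — row 1: (6/5)/(2/5) = 3; row 2: (138/5)/(11/5) = 138/11; row 3: (112/5)/(9/5) = 112/9. Minimum is 3 at row 1 (q leaves); pivot element 2/5.
Divide row 1 by 2/5; eliminate column p from the other rows.
z-row update in column q: 0 − (-36/5)·(5/2) = 18.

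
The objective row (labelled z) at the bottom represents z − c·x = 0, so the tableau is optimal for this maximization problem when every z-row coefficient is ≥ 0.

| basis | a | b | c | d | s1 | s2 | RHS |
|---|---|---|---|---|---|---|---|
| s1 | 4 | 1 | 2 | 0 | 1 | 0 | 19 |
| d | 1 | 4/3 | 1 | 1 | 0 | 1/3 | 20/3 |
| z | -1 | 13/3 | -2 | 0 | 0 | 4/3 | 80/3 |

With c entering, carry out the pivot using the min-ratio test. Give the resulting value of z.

40

Ratio test on column c — row 1: 19/2 = 19/2; row 2: (20/3)/1 = 20/3. Minimum is 20/3 at row 2 (d leaves); pivot element 1.
Pivot on row 2; the z-row RHS becomes 80/3 − (-2)·(20/3) = 40.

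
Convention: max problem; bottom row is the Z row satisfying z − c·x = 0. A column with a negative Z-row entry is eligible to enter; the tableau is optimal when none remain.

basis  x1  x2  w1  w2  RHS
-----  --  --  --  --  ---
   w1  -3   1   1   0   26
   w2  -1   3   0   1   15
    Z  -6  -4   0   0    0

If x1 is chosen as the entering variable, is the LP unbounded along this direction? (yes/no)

yes

Every constraint-row entry in column x1 is ≤ 0, so increasing x1 is unbounded.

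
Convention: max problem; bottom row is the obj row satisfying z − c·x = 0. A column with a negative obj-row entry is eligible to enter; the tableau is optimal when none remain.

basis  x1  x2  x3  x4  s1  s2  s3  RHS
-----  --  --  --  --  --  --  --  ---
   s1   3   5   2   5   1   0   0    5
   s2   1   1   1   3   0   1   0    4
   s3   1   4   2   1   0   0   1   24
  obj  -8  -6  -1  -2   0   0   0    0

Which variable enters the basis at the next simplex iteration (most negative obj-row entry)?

x1

Negative obj-row entries: x1: -8, x2: -6, x3: -1, x4: -2.
The most negative is -8 in column x1, so x1 enters.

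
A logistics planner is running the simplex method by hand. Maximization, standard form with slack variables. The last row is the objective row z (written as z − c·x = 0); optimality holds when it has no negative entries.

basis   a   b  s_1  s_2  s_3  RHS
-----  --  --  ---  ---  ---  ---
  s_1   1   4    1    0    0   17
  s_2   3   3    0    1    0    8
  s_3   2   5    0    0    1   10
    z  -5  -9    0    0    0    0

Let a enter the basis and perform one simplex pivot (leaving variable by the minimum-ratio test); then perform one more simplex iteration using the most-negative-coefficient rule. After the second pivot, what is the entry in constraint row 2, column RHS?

Ratio test on column a — row 1: 17/1 = 17; row 2: 8/3 = 8/3; row 3: 10/2 = 5. Minimum is 8/3 at row 2 (s_2 leaves); pivot element 3.
Divide row 2 by 3; eliminate column a from the other rows.
Second iteration: most negative z-row entry is -4 in column b, so b enters.
Ratio test on column b — row 1: (43/3)/3 = 43/9; row 2: (8/3)/1 = 8/3; row 3: (14/3)/3 = 14/9. Minimum is 14/9 at row 3 (s_3 leaves); pivot element 3.
Divide row 3 by 3; eliminate column b from the other rows.
After both pivots, the entry at constraint row 2, column RHS is 10/9.

10/9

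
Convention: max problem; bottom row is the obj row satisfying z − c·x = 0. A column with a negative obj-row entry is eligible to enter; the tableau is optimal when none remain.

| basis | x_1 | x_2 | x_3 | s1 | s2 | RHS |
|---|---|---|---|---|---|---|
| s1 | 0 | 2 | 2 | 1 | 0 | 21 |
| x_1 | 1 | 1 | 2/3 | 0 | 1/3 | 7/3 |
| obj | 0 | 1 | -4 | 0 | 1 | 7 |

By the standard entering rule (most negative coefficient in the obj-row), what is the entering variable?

Negative obj-row entries: x_3: -4.
The most negative is -4 in column x_3, so x_3 enters.

x_3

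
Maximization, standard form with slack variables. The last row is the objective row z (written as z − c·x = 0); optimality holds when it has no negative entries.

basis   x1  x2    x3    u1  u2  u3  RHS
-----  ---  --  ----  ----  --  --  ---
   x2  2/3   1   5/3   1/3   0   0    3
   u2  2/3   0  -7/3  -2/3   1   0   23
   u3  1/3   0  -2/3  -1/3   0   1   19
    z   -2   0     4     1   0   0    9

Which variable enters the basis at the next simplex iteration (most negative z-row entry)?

Negative z-row entries: x1: -2.
The most negative is -2 in column x1, so x1 enters.

x1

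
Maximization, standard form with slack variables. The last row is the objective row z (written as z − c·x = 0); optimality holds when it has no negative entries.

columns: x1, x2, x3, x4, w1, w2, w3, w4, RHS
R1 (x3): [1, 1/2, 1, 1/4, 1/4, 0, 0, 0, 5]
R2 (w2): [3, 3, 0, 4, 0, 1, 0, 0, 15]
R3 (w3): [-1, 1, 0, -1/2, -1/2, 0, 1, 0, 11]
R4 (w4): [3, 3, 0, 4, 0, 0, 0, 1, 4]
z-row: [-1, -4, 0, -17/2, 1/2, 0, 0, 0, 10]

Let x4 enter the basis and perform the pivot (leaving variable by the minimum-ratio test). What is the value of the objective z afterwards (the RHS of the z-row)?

37/2

Ratio test on column x4 — row 1: 5/(1/4) = 20; row 2: 15/4 = 15/4; row 3: entry -1/2 ≤ 0; row 4: 4/4 = 1. Minimum is 1 at row 4 (w4 leaves); pivot element 4.
Pivot on row 4; the z-row RHS becomes 10 − (-17/2)·1 = 37/2.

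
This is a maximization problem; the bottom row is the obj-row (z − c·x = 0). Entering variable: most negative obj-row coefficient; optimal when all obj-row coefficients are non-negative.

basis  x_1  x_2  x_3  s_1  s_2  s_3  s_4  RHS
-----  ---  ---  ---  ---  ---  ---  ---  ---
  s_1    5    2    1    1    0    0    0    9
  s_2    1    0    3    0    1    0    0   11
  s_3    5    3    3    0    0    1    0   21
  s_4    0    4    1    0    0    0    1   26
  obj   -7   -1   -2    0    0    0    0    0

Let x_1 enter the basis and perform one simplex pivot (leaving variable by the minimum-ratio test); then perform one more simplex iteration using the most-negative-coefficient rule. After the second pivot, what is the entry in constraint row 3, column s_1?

-6/7

Ratio test on column x_1 — row 1: 9/5 = 9/5; row 2: 11/1 = 11; row 3: 21/5 = 21/5; row 4: entry 0 ≤ 0. Minimum is 9/5 at row 1 (s_1 leaves); pivot element 5.
Divide row 1 by 5; eliminate column x_1 from the other rows.
Second iteration: most negative obj-row entry is -3/5 in column x_3, so x_3 enters.
Ratio test on column x_3 — row 1: (9/5)/(1/5) = 9; row 2: (46/5)/(14/5) = 23/7; row 3: 12/2 = 6; row 4: 26/1 = 26. Minimum is 23/7 at row 2 (s_2 leaves); pivot element 14/5.
Divide row 2 by 14/5; eliminate column x_3 from the other rows.
After both pivots, the entry at constraint row 3, column s_1 is -6/7.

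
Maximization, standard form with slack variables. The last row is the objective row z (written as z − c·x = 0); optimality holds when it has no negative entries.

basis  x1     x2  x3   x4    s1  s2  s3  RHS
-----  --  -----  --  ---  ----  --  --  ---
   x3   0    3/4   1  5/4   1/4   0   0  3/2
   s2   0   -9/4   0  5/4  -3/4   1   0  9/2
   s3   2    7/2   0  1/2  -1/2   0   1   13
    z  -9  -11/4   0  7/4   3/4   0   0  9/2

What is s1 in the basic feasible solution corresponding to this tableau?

0

s1 is not in the basis, so in the current basic feasible solution s1 = 0.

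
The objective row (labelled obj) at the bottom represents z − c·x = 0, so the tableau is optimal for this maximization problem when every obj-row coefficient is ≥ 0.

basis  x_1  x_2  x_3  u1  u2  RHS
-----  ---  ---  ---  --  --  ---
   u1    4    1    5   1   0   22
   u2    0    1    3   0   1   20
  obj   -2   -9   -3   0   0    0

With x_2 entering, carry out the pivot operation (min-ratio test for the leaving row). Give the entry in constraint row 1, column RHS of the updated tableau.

Ratio test on column x_2 — row 1: 22/1 = 22; row 2: 20/1 = 20. Minimum is 20 at row 2 (u2 leaves); pivot element 1.
Divide row 2 by 1; eliminate column x_2 from the other rows.
Row 1 update in column RHS: 22 − 1·20 = 2.

2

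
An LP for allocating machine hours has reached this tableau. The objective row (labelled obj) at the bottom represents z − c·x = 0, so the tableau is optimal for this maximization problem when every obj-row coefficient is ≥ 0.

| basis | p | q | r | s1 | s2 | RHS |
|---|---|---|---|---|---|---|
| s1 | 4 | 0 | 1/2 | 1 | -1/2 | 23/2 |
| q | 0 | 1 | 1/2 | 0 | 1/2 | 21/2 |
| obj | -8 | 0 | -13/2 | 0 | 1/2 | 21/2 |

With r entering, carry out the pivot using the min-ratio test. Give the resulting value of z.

Ratio test on column r — row 1: (23/2)/(1/2) = 23; row 2: (21/2)/(1/2) = 21. Minimum is 21 at row 2 (q leaves); pivot element 1/2.
Pivot on row 2; the obj-row RHS becomes 21/2 − (-13/2)·21 = 147.

147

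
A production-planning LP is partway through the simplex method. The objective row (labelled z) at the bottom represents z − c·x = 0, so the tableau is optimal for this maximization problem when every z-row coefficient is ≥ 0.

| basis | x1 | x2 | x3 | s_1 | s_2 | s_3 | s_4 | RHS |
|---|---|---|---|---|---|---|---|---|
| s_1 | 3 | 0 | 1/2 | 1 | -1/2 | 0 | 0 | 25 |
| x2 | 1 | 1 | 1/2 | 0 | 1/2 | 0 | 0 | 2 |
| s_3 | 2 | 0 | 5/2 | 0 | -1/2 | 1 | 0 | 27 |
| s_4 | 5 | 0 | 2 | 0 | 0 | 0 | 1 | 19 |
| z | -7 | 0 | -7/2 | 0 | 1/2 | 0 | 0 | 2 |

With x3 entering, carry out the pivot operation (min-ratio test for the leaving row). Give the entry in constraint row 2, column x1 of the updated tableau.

2

Ratio test on column x3 — row 1: 25/(1/2) = 50; row 2: 2/(1/2) = 4; row 3: 27/(5/2) = 54/5; row 4: 19/2 = 19/2. Minimum is 4 at row 2 (x2 leaves); pivot element 1/2.
Divide row 2 by 1/2; eliminate column x3 from the other rows.
In the new row 2, the x1 entry is the old entry divided by the pivot: 1/(1/2) = 2.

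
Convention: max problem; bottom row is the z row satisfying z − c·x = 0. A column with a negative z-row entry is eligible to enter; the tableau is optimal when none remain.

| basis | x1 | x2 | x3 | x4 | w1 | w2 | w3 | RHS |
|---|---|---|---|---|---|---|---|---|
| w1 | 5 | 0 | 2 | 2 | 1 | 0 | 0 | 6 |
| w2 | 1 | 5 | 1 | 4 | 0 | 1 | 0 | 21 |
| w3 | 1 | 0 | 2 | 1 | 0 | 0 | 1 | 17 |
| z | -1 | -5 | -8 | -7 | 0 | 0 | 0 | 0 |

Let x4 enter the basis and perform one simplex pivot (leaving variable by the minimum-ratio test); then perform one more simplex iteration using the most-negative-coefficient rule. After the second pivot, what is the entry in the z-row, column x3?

-4

Ratio test on column x4 — row 1: 6/2 = 3; row 2: 21/4 = 21/4; row 3: 17/1 = 17. Minimum is 3 at row 1 (w1 leaves); pivot element 2.
Divide row 1 by 2; eliminate column x4 from the other rows.
Second iteration: most negative z-row entry is -5 in column x2, so x2 enters.
Ratio test on column x2 — row 1: entry 0 ≤ 0; row 2: 9/5 = 9/5; row 3: entry 0 ≤ 0. Minimum is 9/5 at row 2 (w2 leaves); pivot element 5.
Divide row 2 by 5; eliminate column x2 from the other rows.
After both pivots, the entry at the z-row, column x3 is -4.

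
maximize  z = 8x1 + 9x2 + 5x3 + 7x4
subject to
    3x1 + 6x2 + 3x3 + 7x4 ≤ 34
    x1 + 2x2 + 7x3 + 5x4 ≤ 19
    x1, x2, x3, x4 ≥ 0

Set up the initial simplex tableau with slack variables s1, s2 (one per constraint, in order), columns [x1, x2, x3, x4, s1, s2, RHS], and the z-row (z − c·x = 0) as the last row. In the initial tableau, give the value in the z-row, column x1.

-8

The z-row carries the negated objective coefficients: the x1 entry is -8.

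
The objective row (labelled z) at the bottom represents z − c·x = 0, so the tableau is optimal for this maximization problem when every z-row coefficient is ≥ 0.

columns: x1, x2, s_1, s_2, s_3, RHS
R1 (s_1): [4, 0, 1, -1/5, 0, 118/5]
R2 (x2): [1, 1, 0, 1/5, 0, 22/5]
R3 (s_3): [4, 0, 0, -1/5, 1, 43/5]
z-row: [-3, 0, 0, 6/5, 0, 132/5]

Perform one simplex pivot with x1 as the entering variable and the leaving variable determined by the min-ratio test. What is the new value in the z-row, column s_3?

Ratio test on column x1 — row 1: (118/5)/4 = 59/10; row 2: (22/5)/1 = 22/5; row 3: (43/5)/4 = 43/20. Minimum is 43/20 at row 3 (s_3 leaves); pivot element 4.
Divide row 3 by 4; eliminate column x1 from the other rows.
z-row update in column s_3: 0 − (-3)·(1/4) = 3/4.

3/4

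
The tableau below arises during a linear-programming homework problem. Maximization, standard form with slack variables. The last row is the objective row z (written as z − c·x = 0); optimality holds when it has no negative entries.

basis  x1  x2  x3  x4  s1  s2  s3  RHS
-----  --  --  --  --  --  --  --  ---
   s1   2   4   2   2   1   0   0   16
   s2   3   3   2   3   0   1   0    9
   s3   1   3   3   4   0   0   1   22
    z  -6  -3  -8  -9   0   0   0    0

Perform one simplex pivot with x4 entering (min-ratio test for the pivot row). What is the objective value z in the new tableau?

Ratio test on column x4 — row 1: 16/2 = 8; row 2: 9/3 = 3; row 3: 22/4 = 11/2. Minimum is 3 at row 2 (s2 leaves); pivot element 3.
Pivot on row 2; the z-row RHS becomes 0 − (-9)·3 = 27.

27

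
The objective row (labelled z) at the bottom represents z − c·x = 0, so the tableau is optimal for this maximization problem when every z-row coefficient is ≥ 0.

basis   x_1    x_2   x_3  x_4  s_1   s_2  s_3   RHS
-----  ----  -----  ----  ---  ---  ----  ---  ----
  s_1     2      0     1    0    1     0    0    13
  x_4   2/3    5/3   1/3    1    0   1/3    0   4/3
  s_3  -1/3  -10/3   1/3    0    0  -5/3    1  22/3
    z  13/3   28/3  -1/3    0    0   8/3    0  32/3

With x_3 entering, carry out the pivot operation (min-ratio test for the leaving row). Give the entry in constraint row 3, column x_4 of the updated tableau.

Ratio test on column x_3 — row 1: 13/1 = 13; row 2: (4/3)/(1/3) = 4; row 3: (22/3)/(1/3) = 22. Minimum is 4 at row 2 (x_4 leaves); pivot element 1/3.
Divide row 2 by 1/3; eliminate column x_3 from the other rows.
Row 3 update in column x_4: 0 − (1/3)·3 = -1.

-1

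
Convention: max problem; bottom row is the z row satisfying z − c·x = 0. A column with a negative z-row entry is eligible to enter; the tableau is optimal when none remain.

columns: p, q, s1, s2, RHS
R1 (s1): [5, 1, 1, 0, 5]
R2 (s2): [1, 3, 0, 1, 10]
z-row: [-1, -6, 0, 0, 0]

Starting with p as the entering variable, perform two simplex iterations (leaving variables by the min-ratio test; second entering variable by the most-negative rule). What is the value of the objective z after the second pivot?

275/14

Ratio test on column p — row 1: 5/5 = 1; row 2: 10/1 = 10. Minimum is 1 at row 1 (s1 leaves); pivot element 5.
Pivot on row 1; the z-row RHS becomes 0 − (-1)·1 = 1.
Next entering variable (most negative z-row entry -29/5): q.
Ratio test on column q — row 1: 1/(1/5) = 5; row 2: 9/(14/5) = 45/14. Minimum is 45/14 at row 2 (s2 leaves); pivot element 14/5.
After the second pivot the z-row RHS is 1 − (-29/5)·(45/14) = 275/14.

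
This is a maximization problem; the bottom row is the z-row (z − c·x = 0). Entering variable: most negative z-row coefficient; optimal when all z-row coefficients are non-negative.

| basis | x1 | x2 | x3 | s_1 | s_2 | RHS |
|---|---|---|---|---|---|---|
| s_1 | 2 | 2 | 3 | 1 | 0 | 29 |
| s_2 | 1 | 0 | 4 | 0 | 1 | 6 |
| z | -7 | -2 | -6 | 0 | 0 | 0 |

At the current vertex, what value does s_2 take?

s_2 is basic (row 2); its value is the RHS of that row, 6.

6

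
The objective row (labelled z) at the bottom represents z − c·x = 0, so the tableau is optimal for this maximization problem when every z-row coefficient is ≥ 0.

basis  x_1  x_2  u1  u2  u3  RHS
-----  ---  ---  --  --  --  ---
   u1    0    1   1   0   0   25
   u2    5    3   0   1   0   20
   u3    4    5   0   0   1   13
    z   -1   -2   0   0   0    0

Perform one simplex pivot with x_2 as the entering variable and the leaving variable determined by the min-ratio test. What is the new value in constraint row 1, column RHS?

112/5

Ratio test on column x_2 — row 1: 25/1 = 25; row 2: 20/3 = 20/3; row 3: 13/5 = 13/5. Minimum is 13/5 at row 3 (u3 leaves); pivot element 5.
Divide row 3 by 5; eliminate column x_2 from the other rows.
Row 1 update in column RHS: 25 − 1·(13/5) = 112/5.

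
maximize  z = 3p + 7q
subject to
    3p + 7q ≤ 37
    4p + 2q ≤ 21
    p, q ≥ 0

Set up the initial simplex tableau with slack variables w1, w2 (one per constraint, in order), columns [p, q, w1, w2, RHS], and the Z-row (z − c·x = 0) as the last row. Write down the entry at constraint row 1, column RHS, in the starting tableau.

The RHS of constraint 1 is b_1 = 37.

37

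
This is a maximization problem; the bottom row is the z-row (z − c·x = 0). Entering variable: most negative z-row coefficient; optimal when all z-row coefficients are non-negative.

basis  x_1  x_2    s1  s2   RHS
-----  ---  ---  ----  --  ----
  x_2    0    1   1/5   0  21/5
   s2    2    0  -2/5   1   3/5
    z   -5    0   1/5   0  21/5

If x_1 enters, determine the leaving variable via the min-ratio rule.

Column x_1 entries and ratios — x_2: 0 ≤ 0, skip; s2: (3/5)/2 = 3/10.
Smallest ratio is 3/10 in the row of s2, so s2 leaves.

s2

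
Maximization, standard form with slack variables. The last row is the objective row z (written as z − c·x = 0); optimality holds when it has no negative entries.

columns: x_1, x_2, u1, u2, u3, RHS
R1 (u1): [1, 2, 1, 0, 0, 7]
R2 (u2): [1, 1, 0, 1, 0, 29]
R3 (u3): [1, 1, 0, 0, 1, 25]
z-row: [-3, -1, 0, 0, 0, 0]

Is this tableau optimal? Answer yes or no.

no

The z-row has a negative entry -3 in column x_1, so it is not optimal.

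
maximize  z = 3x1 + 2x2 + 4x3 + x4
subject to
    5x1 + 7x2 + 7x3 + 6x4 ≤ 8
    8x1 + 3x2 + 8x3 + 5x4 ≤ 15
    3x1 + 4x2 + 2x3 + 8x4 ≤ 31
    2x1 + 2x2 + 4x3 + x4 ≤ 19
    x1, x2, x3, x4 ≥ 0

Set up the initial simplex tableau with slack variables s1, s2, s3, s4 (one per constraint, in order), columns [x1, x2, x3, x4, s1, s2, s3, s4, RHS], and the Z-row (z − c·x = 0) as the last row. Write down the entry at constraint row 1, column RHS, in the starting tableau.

8

The RHS of constraint 1 is b_1 = 8.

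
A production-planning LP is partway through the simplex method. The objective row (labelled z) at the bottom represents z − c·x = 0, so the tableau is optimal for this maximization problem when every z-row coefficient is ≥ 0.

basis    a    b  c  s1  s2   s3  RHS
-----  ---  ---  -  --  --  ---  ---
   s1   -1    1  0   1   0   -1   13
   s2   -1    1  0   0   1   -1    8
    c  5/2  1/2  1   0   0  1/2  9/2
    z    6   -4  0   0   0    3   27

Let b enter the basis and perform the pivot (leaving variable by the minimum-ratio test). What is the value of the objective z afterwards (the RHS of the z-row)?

Ratio test on column b — row 1: 13/1 = 13; row 2: 8/1 = 8; row 3: (9/2)/(1/2) = 9. Minimum is 8 at row 2 (s2 leaves); pivot element 1.
Pivot on row 2; the z-row RHS becomes 27 − (-4)·8 = 59.

59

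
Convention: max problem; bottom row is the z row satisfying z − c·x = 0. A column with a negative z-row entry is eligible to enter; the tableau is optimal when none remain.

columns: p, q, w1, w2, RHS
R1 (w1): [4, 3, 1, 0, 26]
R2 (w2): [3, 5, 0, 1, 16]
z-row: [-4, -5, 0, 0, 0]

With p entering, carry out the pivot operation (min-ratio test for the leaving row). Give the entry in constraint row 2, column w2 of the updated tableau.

Ratio test on column p — row 1: 26/4 = 13/2; row 2: 16/3 = 16/3. Minimum is 16/3 at row 2 (w2 leaves); pivot element 3.
Divide row 2 by 3; eliminate column p from the other rows.
In the new row 2, the w2 entry is the old entry divided by the pivot: 1/3 = 1/3.

1/3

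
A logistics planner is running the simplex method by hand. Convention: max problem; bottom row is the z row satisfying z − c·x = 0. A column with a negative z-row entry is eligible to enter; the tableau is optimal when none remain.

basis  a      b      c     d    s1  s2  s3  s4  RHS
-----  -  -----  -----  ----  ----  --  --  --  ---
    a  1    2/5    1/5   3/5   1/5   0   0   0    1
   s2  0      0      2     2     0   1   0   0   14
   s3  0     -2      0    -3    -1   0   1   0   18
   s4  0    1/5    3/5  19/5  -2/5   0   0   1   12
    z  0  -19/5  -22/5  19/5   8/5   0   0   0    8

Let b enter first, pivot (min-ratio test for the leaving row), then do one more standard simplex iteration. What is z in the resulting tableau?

Ratio test on column b — row 1: 1/(2/5) = 5/2; row 2: entry 0 ≤ 0; row 3: entry -2 ≤ 0; row 4: 12/(1/5) = 60. Minimum is 5/2 at row 1 (a leaves); pivot element 2/5.
Pivot on row 1; the z-row RHS becomes 8 − (-19/5)·(5/2) = 35/2.
Next entering variable (most negative z-row entry -5/2): c.
Ratio test on column c — row 1: (5/2)/(1/2) = 5; row 2: 14/2 = 7; row 3: 23/1 = 23; row 4: (23/2)/(1/2) = 23. Minimum is 5 at row 1 (b leaves); pivot element 1/2.
After the second pivot the z-row RHS is 35/2 − (-5/2)·5 = 30.

30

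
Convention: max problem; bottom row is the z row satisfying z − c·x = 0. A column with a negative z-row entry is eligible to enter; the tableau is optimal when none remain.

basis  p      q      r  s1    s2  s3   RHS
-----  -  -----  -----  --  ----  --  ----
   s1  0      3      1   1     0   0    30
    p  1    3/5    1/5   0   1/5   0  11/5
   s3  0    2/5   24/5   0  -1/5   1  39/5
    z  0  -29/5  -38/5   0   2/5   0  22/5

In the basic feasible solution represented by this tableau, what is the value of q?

0

q is not in the basis, so in the current basic feasible solution q = 0.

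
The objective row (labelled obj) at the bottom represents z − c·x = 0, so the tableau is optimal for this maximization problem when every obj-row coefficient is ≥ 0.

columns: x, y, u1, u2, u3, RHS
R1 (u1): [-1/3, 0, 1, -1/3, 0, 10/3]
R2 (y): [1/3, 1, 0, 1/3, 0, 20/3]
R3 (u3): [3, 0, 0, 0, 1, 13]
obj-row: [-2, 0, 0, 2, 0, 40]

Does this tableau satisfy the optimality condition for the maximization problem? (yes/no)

The obj-row has a negative entry -2 in column x, so it is not optimal.

no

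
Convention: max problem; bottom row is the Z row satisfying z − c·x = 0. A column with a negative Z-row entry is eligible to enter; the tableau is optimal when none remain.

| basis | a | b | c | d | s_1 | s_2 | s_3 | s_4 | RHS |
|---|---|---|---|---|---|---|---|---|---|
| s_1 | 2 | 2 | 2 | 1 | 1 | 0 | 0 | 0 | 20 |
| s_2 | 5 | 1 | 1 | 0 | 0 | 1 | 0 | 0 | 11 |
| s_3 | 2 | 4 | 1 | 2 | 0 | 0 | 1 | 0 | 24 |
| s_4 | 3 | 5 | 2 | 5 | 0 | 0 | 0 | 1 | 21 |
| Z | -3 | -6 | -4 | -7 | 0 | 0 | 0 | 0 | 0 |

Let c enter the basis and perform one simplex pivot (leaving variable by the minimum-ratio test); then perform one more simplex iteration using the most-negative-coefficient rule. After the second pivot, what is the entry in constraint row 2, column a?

Ratio test on column c — row 1: 20/2 = 10; row 2: 11/1 = 11; row 3: 24/1 = 24; row 4: 21/2 = 21/2. Minimum is 10 at row 1 (s_1 leaves); pivot element 2.
Divide row 1 by 2; eliminate column c from the other rows.
Second iteration: most negative Z-row entry is -5 in column d, so d enters.
Ratio test on column d — row 1: 10/(1/2) = 20; row 2: entry -1/2 ≤ 0; row 3: 14/(3/2) = 28/3; row 4: 1/4 = 1/4. Minimum is 1/4 at row 4 (s_4 leaves); pivot element 4.
Divide row 4 by 4; eliminate column d from the other rows.
After both pivots, the entry at constraint row 2, column a is 33/8.

33/8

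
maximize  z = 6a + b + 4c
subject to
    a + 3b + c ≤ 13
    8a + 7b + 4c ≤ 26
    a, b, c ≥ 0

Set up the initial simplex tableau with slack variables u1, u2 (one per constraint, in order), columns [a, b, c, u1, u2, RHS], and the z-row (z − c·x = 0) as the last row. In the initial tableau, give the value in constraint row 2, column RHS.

26

The RHS of constraint 2 is b_2 = 26.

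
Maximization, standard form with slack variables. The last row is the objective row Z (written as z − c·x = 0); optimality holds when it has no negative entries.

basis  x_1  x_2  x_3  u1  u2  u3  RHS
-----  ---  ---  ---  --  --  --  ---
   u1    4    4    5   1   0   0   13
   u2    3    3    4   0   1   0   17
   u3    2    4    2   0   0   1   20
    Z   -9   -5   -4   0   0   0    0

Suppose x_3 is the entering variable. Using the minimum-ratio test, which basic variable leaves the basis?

Column x_3 entries and ratios — u1: 13/5 = 13/5; u2: 17/4 = 17/4; u3: 20/2 = 10.
Smallest ratio is 13/5 in the row of u1, so u1 leaves.

u1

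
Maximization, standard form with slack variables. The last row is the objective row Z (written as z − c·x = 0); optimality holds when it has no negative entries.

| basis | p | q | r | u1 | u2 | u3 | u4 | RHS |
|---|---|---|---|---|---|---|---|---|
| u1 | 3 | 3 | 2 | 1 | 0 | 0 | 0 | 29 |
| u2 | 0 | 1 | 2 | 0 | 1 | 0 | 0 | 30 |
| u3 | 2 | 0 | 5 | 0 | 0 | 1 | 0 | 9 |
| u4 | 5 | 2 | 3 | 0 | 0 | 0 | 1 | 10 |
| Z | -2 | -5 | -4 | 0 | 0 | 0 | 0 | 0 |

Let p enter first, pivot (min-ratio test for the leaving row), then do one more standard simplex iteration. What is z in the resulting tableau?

Ratio test on column p — row 1: 29/3 = 29/3; row 2: entry 0 ≤ 0; row 3: 9/2 = 9/2; row 4: 10/5 = 2. Minimum is 2 at row 4 (u4 leaves); pivot element 5.
Pivot on row 4; the Z-row RHS becomes 0 − (-2)·2 = 4.
Next entering variable (most negative Z-row entry -21/5): q.
Ratio test on column q — row 1: 23/(9/5) = 115/9; row 2: 30/1 = 30; row 3: entry -4/5 ≤ 0; row 4: 2/(2/5) = 5. Minimum is 5 at row 4 (p leaves); pivot element 2/5.
After the second pivot the Z-row RHS is 4 − (-21/5)·5 = 25.

25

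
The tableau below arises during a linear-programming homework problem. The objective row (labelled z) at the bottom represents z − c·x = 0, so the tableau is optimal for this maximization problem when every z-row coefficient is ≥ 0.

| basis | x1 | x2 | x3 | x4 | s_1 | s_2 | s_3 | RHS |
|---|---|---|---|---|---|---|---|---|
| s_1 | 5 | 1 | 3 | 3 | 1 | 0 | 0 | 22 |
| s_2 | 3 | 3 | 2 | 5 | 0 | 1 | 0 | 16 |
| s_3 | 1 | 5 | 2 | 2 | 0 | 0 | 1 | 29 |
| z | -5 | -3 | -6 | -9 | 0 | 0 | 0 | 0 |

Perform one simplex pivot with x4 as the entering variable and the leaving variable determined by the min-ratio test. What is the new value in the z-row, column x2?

Ratio test on column x4 — row 1: 22/3 = 22/3; row 2: 16/5 = 16/5; row 3: 29/2 = 29/2. Minimum is 16/5 at row 2 (s_2 leaves); pivot element 5.
Divide row 2 by 5; eliminate column x4 from the other rows.
z-row update in column x2: -3 − (-9)·(3/5) = 12/5.

12/5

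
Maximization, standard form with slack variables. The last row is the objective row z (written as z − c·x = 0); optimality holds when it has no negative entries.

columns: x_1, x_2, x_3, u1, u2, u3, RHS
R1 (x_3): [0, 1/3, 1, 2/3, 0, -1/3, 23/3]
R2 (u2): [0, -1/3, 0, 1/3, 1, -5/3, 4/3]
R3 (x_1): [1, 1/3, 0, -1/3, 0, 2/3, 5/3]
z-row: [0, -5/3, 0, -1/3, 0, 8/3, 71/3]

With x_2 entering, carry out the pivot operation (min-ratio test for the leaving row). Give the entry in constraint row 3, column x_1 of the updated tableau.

Ratio test on column x_2 — row 1: (23/3)/(1/3) = 23; row 2: entry -1/3 ≤ 0; row 3: (5/3)/(1/3) = 5. Minimum is 5 at row 3 (x_1 leaves); pivot element 1/3.
Divide row 3 by 1/3; eliminate column x_2 from the other rows.
In the new row 3, the x_1 entry is the old entry divided by the pivot: 1/(1/3) = 3.

3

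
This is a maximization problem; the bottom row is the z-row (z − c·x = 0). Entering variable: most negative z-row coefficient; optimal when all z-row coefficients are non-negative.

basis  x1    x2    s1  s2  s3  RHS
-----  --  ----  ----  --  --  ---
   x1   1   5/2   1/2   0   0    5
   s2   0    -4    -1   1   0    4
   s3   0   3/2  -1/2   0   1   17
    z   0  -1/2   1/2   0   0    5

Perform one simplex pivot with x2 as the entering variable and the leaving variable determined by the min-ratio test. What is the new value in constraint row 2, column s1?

-1/5

Ratio test on column x2 — row 1: 5/(5/2) = 2; row 2: entry -4 ≤ 0; row 3: 17/(3/2) = 34/3. Minimum is 2 at row 1 (x1 leaves); pivot element 5/2.
Divide row 1 by 5/2; eliminate column x2 from the other rows.
Row 2 update in column s1: -1 − (-4)·(1/5) = -1/5.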